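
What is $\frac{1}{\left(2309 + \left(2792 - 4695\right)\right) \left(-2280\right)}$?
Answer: $- \frac{1}{925680} \approx -1.0803 \cdot 10^{-6}$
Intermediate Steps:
$\frac{1}{\left(2309 + \left(2792 - 4695\right)\right) \left(-2280\right)} = \frac{1}{2309 - 1903} \left(- \frac{1}{2280}\right) = \frac{1}{406} \left(- \frac{1}{2280}\right) = - \frac{1}{925680}$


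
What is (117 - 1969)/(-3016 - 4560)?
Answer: 463/1894 ≈ 0.24446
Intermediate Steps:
(117 - 1969)/(-3016 - 4560) = -1852/(-7576) = -1852*(-1/7576) = 463/1894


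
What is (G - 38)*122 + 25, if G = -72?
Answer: -13395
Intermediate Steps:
(G - 38)*122 + 25 = (-72 - 38)*122 + 25 = -110*122 + 25 = -13420 + 25 = -13395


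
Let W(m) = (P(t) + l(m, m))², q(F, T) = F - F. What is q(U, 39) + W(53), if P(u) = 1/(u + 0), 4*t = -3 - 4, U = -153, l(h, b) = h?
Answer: 134689/49 ≈ 2748.8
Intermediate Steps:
t = -7/4 (t = (-3 - 4)/4 = (¼)*(-7) = -7/4 ≈ -1.7500)
P(u) = 1/u
q(F, T) = 0
W(m) = (-4/7 + m)² (W(m) = (1/(-7/4) + m)² = (-4/7 + m)²)
q(U, 39) + W(53) = 0 + (-4 + 7*53)²/49 = 0 + (-4 + 371)²/49 = 0 + (1/49)*367² = 0 + (1/49)*134689 = 0 + 134689/49 = 134689/49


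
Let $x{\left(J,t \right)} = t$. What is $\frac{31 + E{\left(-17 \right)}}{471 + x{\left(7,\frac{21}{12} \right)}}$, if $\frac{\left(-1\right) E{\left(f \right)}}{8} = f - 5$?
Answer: $\frac{828}{1891} \approx 0.43786$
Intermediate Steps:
$E{\left(f \right)} = 40 - 8 f$ ($E{\left(f \right)} = - 8 \left(f - 5\right) = - 8 \left(-5 + f\right) = 40 - 8 f$)
$\frac{31 + E{\left(-17 \right)}}{471 + x{\left(7,\frac{21}{12} \right)}} = \frac{31 + \left(40 - -136\right)}{471 + \frac{21}{12}} = \frac{31 + \left(40 + 136\right)}{471 + 21 \cdot \frac{1}{12}} = \frac{31 + 176}{471 + \frac{7}{4}} = \frac{207}{\frac{1891}{4}} = 207 \cdot \frac{4}{1891} = \frac{828}{1891}$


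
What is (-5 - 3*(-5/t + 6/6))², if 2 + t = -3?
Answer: 121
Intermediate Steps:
t = -5 (t = -2 - 3 = -5)
(-5 - 3*(-5/t + 6/6))² = (-5 - 3*(-5/(-5) + 6/6))² = (-5 - 3*(-5*(-⅕) + 6*(⅙)))² = (-5 - 3*(1 + 1))² = (-5 - 3*2)² = (-5 - 6)² = (-11)² = 121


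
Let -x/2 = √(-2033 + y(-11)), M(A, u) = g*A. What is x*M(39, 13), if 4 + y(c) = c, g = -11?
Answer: 27456*I*√2 ≈ 38829.0*I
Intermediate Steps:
y(c) = -4 + c
M(A, u) = -11*A
x = -64*I*√2 (x = -2*√(-2033 + (-4 - 11)) = -2*√(-2033 - 15) = -64*I*√2 ≈ -90.51*I)
x*M(39, 13) = (-64*I*√2)*(-11*39) = -64*I*√2*(-429) = 27456*I*√2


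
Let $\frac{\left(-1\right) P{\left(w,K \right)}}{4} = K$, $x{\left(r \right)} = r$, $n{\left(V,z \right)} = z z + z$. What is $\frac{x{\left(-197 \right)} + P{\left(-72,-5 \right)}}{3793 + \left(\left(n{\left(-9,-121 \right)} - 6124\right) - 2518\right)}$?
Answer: $- \frac{177}{9671} \approx -0.018302$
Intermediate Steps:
$n{\left(V,z \right)} = z + z^{2}$ ($n{\left(V,z \right)} = z^{2} + z = z + z^{2}$)
$P{\left(w,K \right)} = - 4 K$
$\frac{x{\left(-197 \right)} + P{\left(-72,-5 \right)}}{3793 + \left(\left(n{\left(-9,-121 \right)} - 6124\right) - 2518\right)} = \frac{-197 - -20}{3793 - \left(8642 + 121 \left(1 - 121\right)\right)} = \frac{-197 + 20}{3793 - -5878} = - \frac{177}{3793 + \left(\left(14520 - 6124\right) - 2518\right)} = - \frac{177}{3793 + \left(8396 - 2518\right)} = - \frac{177}{3793 + 5878} = - \frac{177}{9671}$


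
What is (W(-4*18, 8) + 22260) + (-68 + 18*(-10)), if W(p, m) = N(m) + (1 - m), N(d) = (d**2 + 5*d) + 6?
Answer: 22115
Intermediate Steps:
N(d) = 6 + d**2 + 5*d
W(p, m) = 7 + m**2 + 4*m (W(p, m) = (6 + m**2 + 5*m) + (1 - m) = 7 + m**2 + 4*m)
(W(-4*18, 8) + 22260) + (-68 + 18*(-10)) = ((7 + 8**2 + 4*8) + 22260) + (-68 + 18*(-10)) = ((7 + 64 + 32) + 22260) + (-68 - 180) = (103 + 22260) - 248 = 22363 - 248 = 22115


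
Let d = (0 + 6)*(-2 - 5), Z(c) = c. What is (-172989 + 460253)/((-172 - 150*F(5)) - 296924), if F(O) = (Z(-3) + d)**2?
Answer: -143632/300423 ≈ -0.47810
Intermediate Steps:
d = -42 (d = 6*(-7) = -42)
F(O) = 2025 (F(O) = (-3 - 42)**2 = (-45)**2 = 2025)
(-172989 + 460253)/((-172 - 150*F(5)) - 296924) = (-172989 + 460253)/((-172 - 150*2025) - 296924) = 287264/((-172 - 303750) - 296924) = 287264/(-303922 - 296924) = 287264/(-600846) = 287264*(-1/600846) = -143632/300423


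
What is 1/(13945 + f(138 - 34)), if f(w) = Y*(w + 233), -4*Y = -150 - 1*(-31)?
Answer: 4/95883 ≈ 4.1717e-5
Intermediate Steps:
Y = 119/4 (Y = -(-150 - 1*(-31))/4 = -(-150 + 31)/4 = -¼*(-119) = 119/4 ≈ 29.750)
f(w) = 27727/4 + 119*w/4 (f(w) = 119*(w + 233)/4 = 119*(233 + w)/4 = 27727/4 + 119*w/4)
1/(13945 + f(138 - 34)) = 1/(13945 + (27727/4 + 119*(138 - 34)/4)) = 1/(13945 + (27727/4 + (119/4)*104)) = 1/(13945 + (27727/4 + 3094)) = 1/(13945 + 40103/4) = 1/(95883/4) = 4/95883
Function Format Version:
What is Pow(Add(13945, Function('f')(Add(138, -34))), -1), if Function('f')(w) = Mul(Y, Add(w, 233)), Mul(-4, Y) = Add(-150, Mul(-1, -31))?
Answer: Rational(4, 95883) ≈ 4.1717e-5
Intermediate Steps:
Y = Rational(119, 4) (Y = Mul(Rational(-1, 4), Add(-150, Mul(-1, -31))) = Mul(Rational(-1, 4), Add(-150, 31)) = Mul(Rational(-1, 4), -119) = Rational(119, 4) ≈ 29.750)
Function('f')(w) = Add(Rational(27727, 4), Mul(Rational(119, 4), w)) (Function('f')(w) = Mul(Rational(119, 4), Add(w, 233)) = Mul(Rational(119, 4), Add(233, w)) = Add(Rational(27727, 4), Mul(Rational(119, 4), w)))
Pow(Add(13945, Function('f')(Add(138, -34))), -1) = Pow(Add(13945, Add(Rational(27727, 4), Mul(Rational(119, 4), Add(138, -34)))), -1) = Pow(Add(13945, Add(Rational(27727, 4), Mul(Rational(119, 4), 104))), -1) = Pow(Add(13945, Add(Rational(27727, 4), 3094)), -1) = Pow(Add(13945, Rational(40103, 4)), -1) = Pow(Rational(95883, 4), -1) = Rational(4, 95883)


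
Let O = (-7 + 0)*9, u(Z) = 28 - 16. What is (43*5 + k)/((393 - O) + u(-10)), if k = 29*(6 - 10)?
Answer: 11/52 ≈ 0.21154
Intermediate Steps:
u(Z) = 12
O = -63 (O = -7*9 = -63)
k = -116 (k = 29*(-4) = -116)
(43*5 + k)/((393 - O) + u(-10)) = (43*5 - 116)/((393 - 1*(-63)) + 12) = (215 - 116)/((393 + 63) + 12) = 99/(456 + 12) = 99/468 = 99*(1/468) = 11/52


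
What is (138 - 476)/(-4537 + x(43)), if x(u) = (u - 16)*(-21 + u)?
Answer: 338/3943 ≈ 0.085721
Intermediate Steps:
x(u) = (-21 + u)*(-16 + u) (x(u) = (-16 + u)*(-21 + u) = (-21 + u)*(-16 + u))
(138 - 476)/(-4537 + x(43)) = (138 - 476)/(-4537 + (336 + 43² - 37*43)) = -338/(-4537 + (336 + 1849 - 1591)) = -338/(-4537 + 594) = -338/(-3943) = -338*(-1/3943) = 338/3943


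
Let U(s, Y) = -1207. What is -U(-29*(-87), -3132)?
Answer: 1207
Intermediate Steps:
-U(-29*(-87), -3132) = -1*(-1207) = 1207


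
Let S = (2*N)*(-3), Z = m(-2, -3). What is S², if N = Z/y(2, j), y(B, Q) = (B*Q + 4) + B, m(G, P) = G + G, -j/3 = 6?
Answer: 16/25 ≈ 0.64000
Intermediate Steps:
j = -18 (j = -3*6 = -18)
m(G, P) = 2*G
y(B, Q) = 4 + B + B*Q (y(B, Q) = (4 + B*Q) + B = 4 + B + B*Q)
Z = -4 (Z = 2*(-2) = -4)
N = 2/15 (N = -4/(4 + 2 + 2*(-18)) = -4/(4 + 2 - 36) = -4/(-30) = -4*(-1/30) = 2/15 ≈ 0.13333)
S = -⅘ (S = (2*(2/15))*(-3) = (4/15)*(-3) = -⅘ ≈ -0.80000)
S² = (-⅘)² = 16/25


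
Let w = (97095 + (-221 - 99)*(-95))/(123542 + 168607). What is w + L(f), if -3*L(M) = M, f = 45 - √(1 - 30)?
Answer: -4254740/292149 + I*√29/3 ≈ -14.564 + 1.7951*I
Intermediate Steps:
f = 45 - I*√29 (f = 45 - √(-29) = 45 - I*√29 ≈ 45.0 - 5.3852*I)
L(M) = -M/3
w = 127495/292149 (w = (97095 - 320*(-95))/292149 = (97095 + 30400)*(1/292149) = 127495*(1/292149) = 127495/292149 ≈ 0.43640)
w + L(f) = 127495/292149 - (45 - I*√29)/3 = 127495/292149 + (-15 + I*√29/3) = -4254740/292149 + I*√29/3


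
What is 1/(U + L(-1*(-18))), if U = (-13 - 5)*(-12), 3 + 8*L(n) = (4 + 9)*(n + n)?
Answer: 8/2193 ≈ 0.0036480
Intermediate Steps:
L(n) = -3/8 + 13*n/4 (L(n) = -3/8 + ((4 + 9)*(n + n))/8 = -3/8 + (13*(2*n))/8 = -3/8 + (26*n)/8 = -3/8 + 13*n/4)
U = 216 (U = -18*(-12) = 216)
1/(U + L(-1*(-18))) = 1/(216 + (-3/8 + 13*(-1*(-18))/4)) = 1/(216 + (-3/8 + (13/4)*18)) = 1/(216 + (-3/8 + 117/2)) = 1/(216 + 465/8) = 1/(2193/8) = 8/2193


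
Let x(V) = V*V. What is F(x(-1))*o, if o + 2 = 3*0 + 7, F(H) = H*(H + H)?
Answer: 10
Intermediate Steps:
x(V) = V²
F(H) = 2*H² (F(H) = H*(2*H) = 2*H²)
o = 5 (o = -2 + (3*0 + 7) = -2 + (0 + 7) = -2 + 7 = 5)
F(x(-1))*o = (2*((-1)²)²)*5 = (2*1²)*5 = (2*1)*5 = 2*5 = 10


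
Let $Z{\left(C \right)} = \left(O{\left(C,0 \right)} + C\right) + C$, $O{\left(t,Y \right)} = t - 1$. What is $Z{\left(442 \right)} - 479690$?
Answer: $-478365$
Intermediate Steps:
$O{\left(t,Y \right)} = -1 + t$ ($O{\left(t,Y \right)} = t - 1 = -1 + t$)
$Z{\left(C \right)} = -1 + 3 C$ ($Z{\left(C \right)} = \left(\left(-1 + C\right) + C\right) + C = \left(-1 + 2 C\right) + C = -1 + 3 C$)
$Z{\left(442 \right)} - 479690 = \left(-1 + 3 \cdot 442\right) - 479690 = \left(-1 + 1326\right) - 479690 = 1325 - 479690 = -478365$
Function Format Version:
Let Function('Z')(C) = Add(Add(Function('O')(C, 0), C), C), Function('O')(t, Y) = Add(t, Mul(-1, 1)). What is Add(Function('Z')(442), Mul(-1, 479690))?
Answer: -478365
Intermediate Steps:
Function('O')(t, Y) = Add(-1, t) (Function('O')(t, Y) = Add(t, -1) = Add(-1, t))
Function('Z')(C) = Add(-1, Mul(3, C)) (Function('Z')(C) = Add(Add(Add(-1, C), C), C) = Add(Add(-1, Mul(2, C)), C) = Add(-1, Mul(3, C)))
Add(Function('Z')(442), Mul(-1, 479690)) = Add(Add(-1, Mul(3, 442)), Mul(-1, 479690)) = Add(Add(-1, 1326), -479690) = Add(1325, -479690) = -478365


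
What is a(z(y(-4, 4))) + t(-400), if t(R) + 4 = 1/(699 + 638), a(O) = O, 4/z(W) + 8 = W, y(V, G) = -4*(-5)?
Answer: -14704/4011 ≈ -3.6659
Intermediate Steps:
y(V, G) = 20
z(W) = 4/(-8 + W)
t(R) = -5347/1337 (t(R) = -4 + 1/(699 + 638) = -4 + 1/1337 = -5347/1337)
a(z(y(-4, 4))) + t(-400) = 4/(-8 + 20) - 5347/1337 = 4/12 - 5347/1337 = 4*(1/12) - 5347/1337 = ⅓ - 5347/1337 = -14704/4011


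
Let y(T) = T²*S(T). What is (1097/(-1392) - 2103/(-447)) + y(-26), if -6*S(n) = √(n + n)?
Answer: 812339/207408 - 676*I*√13/3 ≈ 3.9166 - 812.45*I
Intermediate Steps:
S(n) = -√2*√n/6 (S(n) = -√(n + n)/6 = -√2*√n/6)
y(T) = -√2*T^(5/2)/6 (y(T) = T²*(-√2*√T/6) = -√2*T^(5/2)/6)
(1097/(-1392) - 2103/(-447)) + y(-26) = (1097/(-1392) - 2103/(-447)) - √2*(-26)^(5/2)/6 = (1097*(-1/1392) - 2103*(-1/447)) - √2*676*I*√26/6 = (-1097/1392 + 701/149) - 676*I*√13/3 = 812339/207408 - 676*I*√13/3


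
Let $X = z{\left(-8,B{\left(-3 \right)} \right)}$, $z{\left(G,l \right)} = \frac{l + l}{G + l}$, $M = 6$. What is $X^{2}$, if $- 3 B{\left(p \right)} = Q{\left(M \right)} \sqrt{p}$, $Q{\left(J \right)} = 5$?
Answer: $\frac{100 i}{- 167 i + 80 \sqrt{3}} \approx -0.35465 + 0.29426 i$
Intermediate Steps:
$B{\left(p \right)} = - \frac{5 \sqrt{p}}{3}$
$z{\left(G,l \right)} = \frac{2 l}{G + l}$
$X = - \frac{10 i \sqrt{3}}{3 \left(-8 - \frac{5 i \sqrt{3}}{3}\right)}$ ($X = \frac{2 \left(- \frac{5 \sqrt{-3}}{3}\right)}{-8 - \frac{5 \sqrt{-3}}{3}} = \frac{2 \left(- \frac{5 i \sqrt{3}}{3}\right)}{-8 - \frac{5 i \sqrt{3}}{3}} = - \frac{10 i \sqrt{3}}{3 \left(-8 - \frac{5 i \sqrt{3}}{3}\right)} \approx 0.23041 + 0.63854 i$)
$X^{2} = \left(\frac{10 \sqrt{3}}{- 24 i + 5 \sqrt{3}}\right)^{2} = \frac{300}{\left(- 24 i + 5 \sqrt{3}\right)^{2}}$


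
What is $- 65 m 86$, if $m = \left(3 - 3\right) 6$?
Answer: $0$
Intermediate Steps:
$m = 0$ ($m = 0 \cdot 6 = 0$)
$- 65 m 86 = \left(-65\right) 0 \cdot 86 = 0 \cdot 86 = 0$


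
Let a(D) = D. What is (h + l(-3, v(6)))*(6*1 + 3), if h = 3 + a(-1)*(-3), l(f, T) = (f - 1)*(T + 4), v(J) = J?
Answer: -306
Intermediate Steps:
l(f, T) = (-1 + f)*(4 + T)
h = 6 (h = 3 - 1*(-3) = 3 + 3 = 6)
(h + l(-3, v(6)))*(6*1 + 3) = (6 + (-4 - 1*6 + 4*(-3) + 6*(-3)))*(6*1 + 3) = (6 + (-4 - 6 - 12 - 18))*(6 + 3) = (6 - 40)*9 = -34*9 = -306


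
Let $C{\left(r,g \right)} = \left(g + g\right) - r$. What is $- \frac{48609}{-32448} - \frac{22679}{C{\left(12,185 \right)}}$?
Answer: $- \frac{119747695}{1936064} \approx -61.851$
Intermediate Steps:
$C{\left(r,g \right)} = - r + 2 g$ ($C{\left(r,g \right)} = 2 g - r = - r + 2 g$)
$- \frac{48609}{-32448} - \frac{22679}{C{\left(12,185 \right)}} = - \frac{48609}{-32448} - \frac{22679}{\left(-1\right) 12 + 2 \cdot 185} = \left(-48609\right) \left(- \frac{1}{32448}\right) - \frac{22679}{-12 + 370} = \frac{16203}{10816} - \frac{22679}{358} = - \frac{119747695}{1936064}$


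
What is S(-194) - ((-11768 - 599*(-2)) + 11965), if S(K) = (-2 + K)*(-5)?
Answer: -415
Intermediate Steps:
S(K) = 10 - 5*K
S(-194) - ((-11768 - 599*(-2)) + 11965) = (10 - 5*(-194)) - ((-11768 - 599*(-2)) + 11965) = (10 + 970) - ((-11768 + 1198) + 11965) = 980 - (-10570 + 11965) = 980 - 1*1395 = 980 - 1395 = -415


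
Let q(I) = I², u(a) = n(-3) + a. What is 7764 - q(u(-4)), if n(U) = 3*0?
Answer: 7748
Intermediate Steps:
n(U) = 0
u(a) = a (u(a) = 0 + a = a)
7764 - q(u(-4)) = 7764 - 1*(-4)² = 7764 - 1*16 = 7764 - 16 = 7748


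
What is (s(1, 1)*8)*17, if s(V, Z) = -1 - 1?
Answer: -272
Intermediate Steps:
s(V, Z) = -2
(s(1, 1)*8)*17 = -2*8*17 = -16*17 = -272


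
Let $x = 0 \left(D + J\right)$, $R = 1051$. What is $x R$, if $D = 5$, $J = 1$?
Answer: $0$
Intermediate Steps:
$x = 0$ ($x = 0 \left(5 + 1\right) = 0 \cdot 6 = 0$)
$x R = 0 \cdot 1051 = 0$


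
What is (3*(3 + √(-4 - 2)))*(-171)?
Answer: -1539 - 513*I*√6 ≈ -1539.0 - 1256.6*I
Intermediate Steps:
(3*(3 + √(-4 - 2)))*(-171) = (3*(3 + √(-6)))*(-171) = (3*(3 + I*√6))*(-171) = (9 + 3*I*√6)*(-171) = -1539 - 513*I*√6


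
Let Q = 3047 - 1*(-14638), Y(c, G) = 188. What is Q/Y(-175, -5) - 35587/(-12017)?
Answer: 219211001/2259196 ≈ 97.031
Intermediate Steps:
Q = 17685 (Q = 3047 + 14638 = 17685)
Q/Y(-175, -5) - 35587/(-12017) = 17685/188 - 35587/(-12017) = 17685*(1/188) - 35587*(-1/12017) = 17685/188 + 35587/12017 = 219211001/2259196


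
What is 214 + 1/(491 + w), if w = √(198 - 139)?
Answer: 51579199/241022 - √59/241022 ≈ 214.00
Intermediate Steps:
w = √59 ≈ 7.6811
214 + 1/(491 + w) = 214 + 1/(491 + √59)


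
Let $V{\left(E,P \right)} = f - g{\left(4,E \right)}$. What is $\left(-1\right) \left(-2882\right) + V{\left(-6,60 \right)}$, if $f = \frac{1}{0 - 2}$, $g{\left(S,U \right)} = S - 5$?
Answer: $\frac{5765}{2} \approx 2882.5$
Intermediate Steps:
$g{\left(S,U \right)} = -5 + S$
$f = - \frac{1}{2}$ ($f = \frac{1}{-2} = - \frac{1}{2} \approx -0.5$)
$V{\left(E,P \right)} = \frac{1}{2}$ ($V{\left(E,P \right)} = - \frac{1}{2} - \left(-5 + 4\right) = - \frac{1}{2} - -1 = - \frac{1}{2} + 1 = \frac{1}{2}$)
$\left(-1\right) \left(-2882\right) + V{\left(-6,60 \right)} = \left(-1\right) \left(-2882\right) + \frac{1}{2} = 2882 + \frac{1}{2} = \frac{5765}{2}$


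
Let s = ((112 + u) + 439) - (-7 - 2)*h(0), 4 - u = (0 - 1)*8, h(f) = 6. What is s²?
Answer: 380689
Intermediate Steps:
u = 12 (u = 4 - (0 - 1)*8 = 4 - (-1)*8 = 4 - 1*(-8) = 4 + 8 = 12)
s = 617 (s = ((112 + 12) + 439) - (-7 - 2)*6 = (124 + 439) - (-9)*6 = 563 - 1*(-54) = 563 + 54 = 617)
s² = 617² = 380689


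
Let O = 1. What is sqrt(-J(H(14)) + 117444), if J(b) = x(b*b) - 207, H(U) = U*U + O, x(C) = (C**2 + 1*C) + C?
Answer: 36*I*sqrt(1162113) ≈ 38809.0*I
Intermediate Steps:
x(C) = C**2 + 2*C (x(C) = (C**2 + C) + C = (C + C**2) + C = C**2 + 2*C)
H(U) = 1 + U**2 (H(U) = U*U + 1 = U**2 + 1 = 1 + U**2)
J(b) = -207 + b**2*(2 + b**2) (J(b) = (b*b)*(2 + b*b) - 207 = b**2*(2 + b**2) - 207 = -207 + b**2*(2 + b**2))
sqrt(-J(H(14)) + 117444) = sqrt(-(-207 + (1 + 14**2)**2*(2 + (1 + 14**2)**2)) + 117444) = sqrt(-(-207 + (1 + 196)**2*(2 + (1 + 196)**2)) + 117444) = sqrt(-(-207 + 197**2*(2 + 197**2)) + 117444) = sqrt(-(-207 + 38809*(2 + 38809)) + 117444) = sqrt(-(-207 + 38809*38811) + 117444) = sqrt(-(-207 + 1506216099) + 117444) = sqrt(-1*1506215892 + 117444) = sqrt(-1506215892 + 117444) = sqrt(-1506098448) = 36*I*sqrt(1162113)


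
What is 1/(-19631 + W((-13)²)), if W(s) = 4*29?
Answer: -1/19515 ≈ -5.1243e-5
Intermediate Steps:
W(s) = 116
1/(-19631 + W((-13)²)) = 1/(-19631 + 116) = 1/(-19515) = -1/19515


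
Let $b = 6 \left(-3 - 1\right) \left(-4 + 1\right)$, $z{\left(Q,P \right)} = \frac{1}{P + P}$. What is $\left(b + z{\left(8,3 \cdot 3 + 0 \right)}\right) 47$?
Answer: $\frac{60959}{18} \approx 3386.6$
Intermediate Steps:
$z{\left(Q,P \right)} = \frac{1}{2 P}$
$b = 72$ ($b = 6 \left(-4\right) \left(-3\right) = \left(-24\right) \left(-3\right) = 72$)
$\left(b + z{\left(8,3 \cdot 3 + 0 \right)}\right) 47 = \left(72 + \frac{1}{2 \left(3 \cdot 3 + 0\right)}\right) 47 = \left(72 + \frac{1}{2 \left(9 + 0\right)}\right) 47 = \left(72 + \frac{1}{2 \cdot 9}\right) 47 = \left(72 + \frac{1}{2} \cdot \frac{1}{9}\right) 47 = \left(72 + \frac{1}{18}\right) 47 = \frac{1297}{18} \cdot 47 = \frac{60959}{18}$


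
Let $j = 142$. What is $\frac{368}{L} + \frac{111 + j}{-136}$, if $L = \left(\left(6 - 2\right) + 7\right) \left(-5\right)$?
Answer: $- \frac{63963}{7480} \approx -8.5512$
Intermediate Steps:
$L = -55$ ($L = \left(\left(6 - 2\right) + 7\right) \left(-5\right) = \left(4 + 7\right) \left(-5\right) = 11 \left(-5\right) = -55$)
$\frac{368}{L} + \frac{111 + j}{-136} = \frac{368}{-55} + \frac{111 + 142}{-136} = 368 \left(- \frac{1}{55}\right) + 253 \left(- \frac{1}{136}\right) = - \frac{368}{55} - \frac{253}{136} = - \frac{63963}{7480}$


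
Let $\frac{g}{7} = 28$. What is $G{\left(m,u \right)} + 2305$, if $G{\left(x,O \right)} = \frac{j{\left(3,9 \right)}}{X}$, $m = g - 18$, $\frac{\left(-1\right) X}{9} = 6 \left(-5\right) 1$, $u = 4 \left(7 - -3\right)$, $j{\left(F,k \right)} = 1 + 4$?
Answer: $\frac{124471}{54} \approx 2305.0$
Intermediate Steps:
$j{\left(F,k \right)} = 5$
$u = 40$ ($u = 4 \left(7 + 3\right) = 4 \cdot 10 = 40$)
$g = 196$ ($g = 7 \cdot 28 = 196$)
$X = 270$ ($X = - 9 \cdot 6 \left(-5\right) 1 = - 9 \left(\left(-30\right) 1\right) = \left(-9\right) \left(-30\right) = 270$)
$m = 178$ ($m = 196 - 18 = 178$)
$G{\left(x,O \right)} = \frac{1}{54}$ ($G{\left(x,O \right)} = \frac{5}{270} = 5 \cdot \frac{1}{270} = \frac{1}{54}$)
$G{\left(m,u \right)} + 2305 = \frac{1}{54} + 2305 = \frac{124471}{54}$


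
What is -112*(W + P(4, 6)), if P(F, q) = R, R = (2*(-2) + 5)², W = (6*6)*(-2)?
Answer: 7952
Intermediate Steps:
W = -72 (W = 36*(-2) = -72)
R = 1 (R = (-4 + 5)² = 1² = 1)
P(F, q) = 1
-112*(W + P(4, 6)) = -112*(-72 + 1) = -112*(-71) = -1*(-7952) = 7952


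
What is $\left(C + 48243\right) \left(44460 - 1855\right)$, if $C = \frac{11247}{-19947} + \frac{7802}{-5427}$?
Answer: $\frac{74163977377219640}{36084123} \approx 2.0553 \cdot 10^{9}$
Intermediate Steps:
$C = - \frac{72221321}{36084123}$ ($C = 11247 \left(- \frac{1}{19947}\right) + 7802 \left(- \frac{1}{5427}\right) = - \frac{3749}{6649} - \frac{7802}{5427} = - \frac{72221321}{36084123} \approx -2.0015$)
$\left(C + 48243\right) \left(44460 - 1855\right) = \left(- \frac{72221321}{36084123} + 48243\right) \left(44460 - 1855\right) = \frac{1740734124568}{36084123} \cdot 42605 = \frac{74163977377219640}{36084123}$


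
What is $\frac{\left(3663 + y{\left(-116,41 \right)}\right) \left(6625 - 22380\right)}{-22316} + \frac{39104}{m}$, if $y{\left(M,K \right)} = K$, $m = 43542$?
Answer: $\frac{317729029838}{121460409} \approx 2615.9$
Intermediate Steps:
$\frac{\left(3663 + y{\left(-116,41 \right)}\right) \left(6625 - 22380\right)}{-22316} + \frac{39104}{m} = \frac{\left(3663 + 41\right) \left(6625 - 22380\right)}{-22316} + \frac{39104}{43542} = 3704 \left(-15755\right) \left(- \frac{1}{22316}\right) + 39104 \cdot \frac{1}{43542} = \left(-58356520\right) \left(- \frac{1}{22316}\right) + \frac{19552}{21771} = \frac{14589130}{5579} + \frac{19552}{21771} = \frac{317729029838}{121460409}$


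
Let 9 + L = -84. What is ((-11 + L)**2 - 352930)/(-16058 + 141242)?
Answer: -57019/20864 ≈ -2.7329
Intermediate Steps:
L = -93 (L = -9 - 84 = -93)
((-11 + L)**2 - 352930)/(-16058 + 141242) = ((-11 - 93)**2 - 352930)/(-16058 + 141242) = ((-104)**2 - 352930)/125184 = (10816 - 352930)*(1/125184) = -342114*1/125184 = -57019/20864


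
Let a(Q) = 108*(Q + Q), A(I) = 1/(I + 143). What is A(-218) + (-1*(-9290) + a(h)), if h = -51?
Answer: -129451/75 ≈ -1726.0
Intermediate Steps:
A(I) = 1/(143 + I)
a(Q) = 216*Q (a(Q) = 108*(2*Q) = 216*Q)
A(-218) + (-1*(-9290) + a(h)) = 1/(143 - 218) + (-1*(-9290) + 216*(-51)) = 1/(-75) + (9290 - 11016) = -1/75 - 1726 = -129451/75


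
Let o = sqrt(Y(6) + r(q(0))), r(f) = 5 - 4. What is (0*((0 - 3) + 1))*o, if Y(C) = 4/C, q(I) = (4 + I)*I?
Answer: 0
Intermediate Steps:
q(I) = I*(4 + I)
r(f) = 1
o = sqrt(15)/3 (o = sqrt(4/6 + 1) = sqrt(4*(1/6) + 1) = sqrt(2/3 + 1) = sqrt(5/3) = sqrt(15)/3 ≈ 1.2910)
(0*((0 - 3) + 1))*o = (0*((0 - 3) + 1))*(sqrt(15)/3) = (0*(-3 + 1))*(sqrt(15)/3) = (0*(-2))*(sqrt(15)/3) = 0*(sqrt(15)/3) = 0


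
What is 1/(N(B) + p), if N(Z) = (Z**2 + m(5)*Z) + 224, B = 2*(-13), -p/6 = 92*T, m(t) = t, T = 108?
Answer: -1/58846 ≈ -1.6993e-5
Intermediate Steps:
p = -59616 (p = -552*108 = -6*9936 = -59616)
B = -26
N(Z) = 224 + Z**2 + 5*Z (N(Z) = (Z**2 + 5*Z) + 224 = 224 + Z**2 + 5*Z)
1/(N(B) + p) = 1/((224 + (-26)**2 + 5*(-26)) - 59616) = 1/((224 + 676 - 130) - 59616) = 1/(770 - 59616) = 1/(-58846) = -1/58846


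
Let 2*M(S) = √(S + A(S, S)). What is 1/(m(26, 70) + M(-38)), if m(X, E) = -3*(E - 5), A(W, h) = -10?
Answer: -65/12679 - 2*I*√3/38037 ≈ -0.0051266 - 9.1072e-5*I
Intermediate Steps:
m(X, E) = 15 - 3*E (m(X, E) = -3*(-5 + E) = 15 - 3*E)
M(S) = √(-10 + S)/2 (M(S) = √(S - 10)/2 = √(-10 + S)/2)
1/(m(26, 70) + M(-38)) = 1/((15 - 3*70) + √(-10 - 38)/2) = 1/((15 - 210) + √(-48)/2) = 1/(-195 + (4*I*√3)/2) = 1/(-195 + 2*I*√3)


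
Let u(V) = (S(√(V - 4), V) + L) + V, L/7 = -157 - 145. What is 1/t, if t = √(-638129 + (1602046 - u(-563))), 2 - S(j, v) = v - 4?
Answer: √38641/193205 ≈ 0.0010174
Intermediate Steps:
S(j, v) = 6 - v (S(j, v) = 2 - (v - 4) = 2 - (-4 + v) = 2 + (4 - v) = 6 - v)
L = -2114 (L = 7*(-157 - 145) = 7*(-302) = -2114)
u(V) = -2108 (u(V) = ((6 - V) - 2114) + V = (-2108 - V) + V = -2108)
t = 5*√38641 (t = √(-638129 + (1602046 - 1*(-2108))) = √(-638129 + (1602046 + 2108)) = √(-638129 + 1604154) = √966025 = 5*√38641 ≈ 982.87)
1/t = 1/(5*√38641) = √38641/193205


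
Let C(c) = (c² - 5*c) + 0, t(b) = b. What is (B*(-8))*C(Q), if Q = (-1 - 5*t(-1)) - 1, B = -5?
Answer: -240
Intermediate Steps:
Q = 3 (Q = (-1 - 5*(-1)) - 1 = (-1 + 5) - 1 = 4 - 1 = 3)
C(c) = c² - 5*c
(B*(-8))*C(Q) = (-5*(-8))*(3*(-5 + 3)) = 40*(3*(-2)) = 40*(-6) = -240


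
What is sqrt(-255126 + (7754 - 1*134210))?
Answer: 3*I*sqrt(42398) ≈ 617.72*I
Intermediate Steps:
sqrt(-255126 + (7754 - 1*134210)) = sqrt(-255126 + (7754 - 134210)) = sqrt(-255126 - 126456) = sqrt(-381582) = 3*I*sqrt(42398)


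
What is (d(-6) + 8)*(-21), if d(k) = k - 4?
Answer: 42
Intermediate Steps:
d(k) = -4 + k
(d(-6) + 8)*(-21) = ((-4 - 6) + 8)*(-21) = (-10 + 8)*(-21) = -2*(-21) = 42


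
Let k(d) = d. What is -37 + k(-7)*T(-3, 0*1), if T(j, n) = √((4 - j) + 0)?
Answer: -37 - 7*√7 ≈ -55.520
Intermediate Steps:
T(j, n) = √(4 - j)
-37 + k(-7)*T(-3, 0*1) = -37 - 7*√(4 - 1*(-3)) = -37 - 7*√(4 + 3) = -37 - 7*√7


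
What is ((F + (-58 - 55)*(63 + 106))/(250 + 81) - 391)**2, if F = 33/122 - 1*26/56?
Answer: 64347999611355625/319618361104 ≈ 2.0133e+5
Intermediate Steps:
F = -331/1708 (F = 33*(1/122) - 26*1/56 = 33/122 - 13/28 = -331/1708 ≈ -0.19379)
((F + (-58 - 55)*(63 + 106))/(250 + 81) - 391)**2 = ((-331/1708 + (-58 - 55)*(63 + 106))/(250 + 81) - 391)**2 = ((-331/1708 - 113*169)/331 - 391)**2 = ((-331/1708 - 19097)*(1/331) - 391)**2 = (-32618007/1708*1/331 - 391)**2 = (-32618007/565348 - 391)**2 = (-253669075/565348)**2 = 64347999611355625/319618361104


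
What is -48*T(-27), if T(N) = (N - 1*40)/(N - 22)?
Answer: -3216/49 ≈ -65.633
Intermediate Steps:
T(N) = (-40 + N)/(-22 + N) (T(N) = (N - 40)/(-22 + N) = (-40 + N)/(-22 + N))
-48*T(-27) = -48*(-40 - 27)/(-22 - 27) = -48*(-67)/(-49) = -(-48)*(-67)/49 = -48*67/49 = -3216/49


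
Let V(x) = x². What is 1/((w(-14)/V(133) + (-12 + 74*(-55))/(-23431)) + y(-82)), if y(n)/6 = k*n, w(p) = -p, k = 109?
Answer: -59210137/3175310864960 ≈ -1.8647e-5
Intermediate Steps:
y(n) = 654*n (y(n) = 6*(109*n) = 654*n)
1/((w(-14)/V(133) + (-12 + 74*(-55))/(-23431)) + y(-82)) = 1/(((-1*(-14))/(133²) + (-12 + 74*(-55))/(-23431)) + 654*(-82)) = 1/((14/17689 + (-12 - 4070)*(-1/23431)) - 53628) = 1/((14*(1/17689) - 4082*(-1/23431)) - 53628) = 1/((2/2527 + 4082/23431) - 53628) = 1/(10362076/59210137 - 53628) = 1/(-3175310864960/59210137) = -59210137/3175310864960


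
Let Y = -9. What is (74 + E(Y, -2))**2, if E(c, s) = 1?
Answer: 5625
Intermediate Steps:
(74 + E(Y, -2))**2 = (74 + 1)**2 = 75**2 = 5625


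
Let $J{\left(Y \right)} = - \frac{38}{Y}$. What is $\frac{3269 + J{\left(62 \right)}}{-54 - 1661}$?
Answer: $- \frac{20264}{10633} \approx -1.9058$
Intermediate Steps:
$\frac{3269 + J{\left(62 \right)}}{-54 - 1661} = \frac{3269 - \frac{38}{62}}{-54 - 1661} = \frac{3269 - \frac{19}{31}}{-1715} = \left(3269 - \frac{19}{31}\right) \left(- \frac{1}{1715}\right) = \frac{101320}{31} \left(- \frac{1}{1715}\right) = - \frac{20264}{10633}$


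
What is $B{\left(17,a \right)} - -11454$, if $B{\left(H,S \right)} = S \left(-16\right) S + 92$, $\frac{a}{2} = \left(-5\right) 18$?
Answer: $-506854$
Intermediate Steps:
$a = -180$ ($a = 2 \left(\left(-5\right) 18\right) = 2 \left(-90\right) = -180$)
$B{\left(H,S \right)} = 92 - 16 S^{2}$ ($B{\left(H,S \right)} = - 16 S S + 92 = - 16 S^{2} + 92 = 92 - 16 S^{2}$)
$B{\left(17,a \right)} - -11454 = \left(92 - 16 \left(-180\right)^{2}\right) - -11454 = \left(92 - 518400\right) + 11454 = -518308 + 11454 = -506854$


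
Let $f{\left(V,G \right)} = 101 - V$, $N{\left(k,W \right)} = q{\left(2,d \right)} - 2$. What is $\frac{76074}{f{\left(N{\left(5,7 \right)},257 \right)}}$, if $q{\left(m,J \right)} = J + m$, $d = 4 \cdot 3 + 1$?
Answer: $\frac{38037}{44} \approx 864.48$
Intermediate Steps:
$d = 13$ ($d = 12 + 1 = 13$)
$N{\left(k,W \right)} = 13$ ($N{\left(k,W \right)} = \left(13 + 2\right) - 2 = 15 - 2 = 13$)
$\frac{76074}{f{\left(N{\left(5,7 \right)},257 \right)}} = \frac{76074}{101 - 13} = \frac{76074}{88} = 76074 \cdot \frac{1}{88} = \frac{38037}{44}$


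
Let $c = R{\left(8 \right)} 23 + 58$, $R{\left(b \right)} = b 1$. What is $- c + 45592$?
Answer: $45350$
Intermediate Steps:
$R{\left(b \right)} = b$
$c = 242$ ($c = 8 \cdot 23 + 58 = 184 + 58 = 242$)
$- c + 45592 = \left(-1\right) 242 + 45592 = -242 + 45592 = 45350$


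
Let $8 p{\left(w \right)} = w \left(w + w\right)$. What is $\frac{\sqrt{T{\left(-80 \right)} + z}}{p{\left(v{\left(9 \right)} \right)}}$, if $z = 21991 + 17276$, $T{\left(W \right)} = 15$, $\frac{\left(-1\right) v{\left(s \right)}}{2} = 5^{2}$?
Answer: $\frac{\sqrt{39282}}{625} \approx 0.31711$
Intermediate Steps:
$v{\left(s \right)} = -50$ ($v{\left(s \right)} = - 2 \cdot 5^{2} = \left(-2\right) 25 = -50$)
$z = 39267$
$p{\left(w \right)} = \frac{w^{2}}{4}$ ($p{\left(w \right)} = \frac{w \left(w + w\right)}{8} = \frac{w 2 w}{8} = \frac{2 w^{2}}{8} = \frac{w^{2}}{4}$)
$\frac{\sqrt{T{\left(-80 \right)} + z}}{p{\left(v{\left(9 \right)} \right)}} = \frac{\sqrt{15 + 39267}}{\frac{1}{4} \left(-50\right)^{2}} = \frac{\sqrt{39282}}{\frac{1}{4} \cdot 2500} = \frac{\sqrt{39282}}{625}$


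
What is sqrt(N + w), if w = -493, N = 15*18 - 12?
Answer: I*sqrt(235) ≈ 15.33*I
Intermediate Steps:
N = 258 (N = 270 - 12 = 258)
sqrt(N + w) = sqrt(258 - 493) = sqrt(-235) = I*sqrt(235)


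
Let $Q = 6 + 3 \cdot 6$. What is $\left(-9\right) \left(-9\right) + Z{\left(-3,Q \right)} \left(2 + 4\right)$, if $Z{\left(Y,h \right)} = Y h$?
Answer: $-351$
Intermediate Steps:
$Q = 24$ ($Q = 6 + 18 = 24$)
$\left(-9\right) \left(-9\right) + Z{\left(-3,Q \right)} \left(2 + 4\right) = \left(-9\right) \left(-9\right) + \left(-3\right) 24 \left(2 + 4\right) = 81 - 432 = -351$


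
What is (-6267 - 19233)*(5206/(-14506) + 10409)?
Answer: -1925093787000/7253 ≈ -2.6542e+8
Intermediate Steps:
(-6267 - 19233)*(5206/(-14506) + 10409) = -25500*(5206*(-1/14506) + 10409) = -25500*(-2603/7253 + 10409) = -25500*75493874/7253 = -1925093787000/7253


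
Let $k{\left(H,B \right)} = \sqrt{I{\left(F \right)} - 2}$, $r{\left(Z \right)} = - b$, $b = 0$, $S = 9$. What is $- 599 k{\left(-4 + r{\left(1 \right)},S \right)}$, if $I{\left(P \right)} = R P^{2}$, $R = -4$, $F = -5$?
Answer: $- 599 i \sqrt{102} \approx - 6049.6 i$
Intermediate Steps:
$r{\left(Z \right)} = 0$ ($r{\left(Z \right)} = \left(-1\right) 0 = 0$)
$I{\left(P \right)} = - 4 P^{2}$
$k{\left(H,B \right)} = i \sqrt{102}$ ($k{\left(H,B \right)} = \sqrt{- 4 \left(-5\right)^{2} - 2} = \sqrt{\left(-4\right) 25 - 2} = \sqrt{-100 - 2} = \sqrt{-102} = i \sqrt{102}$)
$- 599 k{\left(-4 + r{\left(1 \right)},S \right)} = - 599 i \sqrt{102}$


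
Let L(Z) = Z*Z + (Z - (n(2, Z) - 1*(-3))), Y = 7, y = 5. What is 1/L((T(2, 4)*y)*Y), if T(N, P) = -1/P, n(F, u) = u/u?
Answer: 16/1021 ≈ 0.015671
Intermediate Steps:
n(F, u) = 1
L(Z) = -4 + Z + Z**2 (L(Z) = Z*Z + (Z - (1 - 1*(-3))) = Z**2 + (Z - (1 + 3)) = Z**2 + (Z - 1*4) = Z**2 + (Z - 4) = Z**2 + (-4 + Z) = -4 + Z + Z**2)
1/L((T(2, 4)*y)*Y) = 1/(-4 + (-1/4*5)*7 + ((-1/4*5)*7)**2) = 1/(-4 + (-1*1/4*5)*7 + ((-1*1/4*5)*7)**2) = 1/(-4 - 1/4*5*7 + (-1/4*5*7)**2) = 1/(-4 - 5/4*7 + (-5/4*7)**2) = 1/(-4 - 35/4 + (-35/4)**2) = 1/(-4 - 35/4 + 1225/16) = 1/(1021/16) = 16/1021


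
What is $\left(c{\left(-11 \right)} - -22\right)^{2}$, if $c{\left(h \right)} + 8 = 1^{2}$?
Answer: $225$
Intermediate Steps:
$c{\left(h \right)} = -7$ ($c{\left(h \right)} = -8 + 1^{2} = -8 + 1 = -7$)
$\left(c{\left(-11 \right)} - -22\right)^{2} = \left(-7 - -22\right)^{2} = \left(-7 + \left(-50 + 72\right)\right)^{2} = \left(-7 + 22\right)^{2} = 15^{2} = 225$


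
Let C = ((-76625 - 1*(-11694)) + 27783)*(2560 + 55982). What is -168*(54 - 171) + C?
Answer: -2174698560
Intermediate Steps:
C = -2174718216 (C = ((-76625 + 11694) + 27783)*58542 = (-64931 + 27783)*58542 = -37148*58542 = -2174718216)
-168*(54 - 171) + C = -168*(54 - 171) - 2174718216 = -168*(-117) - 2174718216 = 19656 - 2174718216 = -2174698560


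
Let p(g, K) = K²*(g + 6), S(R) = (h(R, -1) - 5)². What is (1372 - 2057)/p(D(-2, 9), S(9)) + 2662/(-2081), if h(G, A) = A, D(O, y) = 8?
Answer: -49724813/37757664 ≈ -1.3169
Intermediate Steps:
S(R) = 36 (S(R) = (-1 - 5)² = (-6)² = 36)
p(g, K) = K²*(6 + g)
(1372 - 2057)/p(D(-2, 9), S(9)) + 2662/(-2081) = (1372 - 2057)/((36²*(6 + 8))) + 2662/(-2081) = -685/(1296*14) + 2662*(-1/2081) = -685/18144 - 2662/2081 = -49724813/37757664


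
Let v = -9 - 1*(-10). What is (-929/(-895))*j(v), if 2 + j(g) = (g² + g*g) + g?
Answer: 929/895 ≈ 1.0380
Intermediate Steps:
v = 1 (v = -9 + 10 = 1)
j(g) = -2 + g + 2*g² (j(g) = -2 + ((g² + g*g) + g) = -2 + ((g² + g²) + g) = -2 + (2*g² + g) = -2 + (g + 2*g²) = -2 + g + 2*g²)
(-929/(-895))*j(v) = (-929/(-895))*(-2 + 1 + 2*1²) = (-929*(-1/895))*(-2 + 1 + 2*1) = 929*(-2 + 1 + 2)/895 = (929/895)*1 = 929/895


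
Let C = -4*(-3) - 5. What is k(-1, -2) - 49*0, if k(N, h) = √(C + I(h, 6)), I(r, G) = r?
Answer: √5 ≈ 2.2361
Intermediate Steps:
C = 7 (C = 12 - 5 = 7)
k(N, h) = √(7 + h)
k(-1, -2) - 49*0 = √(7 - 2) - 49*0 = √5 + 0 = √5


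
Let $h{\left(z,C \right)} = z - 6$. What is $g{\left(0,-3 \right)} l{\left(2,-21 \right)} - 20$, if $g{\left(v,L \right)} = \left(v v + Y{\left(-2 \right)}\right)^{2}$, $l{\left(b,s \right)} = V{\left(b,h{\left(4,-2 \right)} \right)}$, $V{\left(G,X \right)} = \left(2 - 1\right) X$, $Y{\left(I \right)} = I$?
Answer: $-28$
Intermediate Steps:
$h{\left(z,C \right)} = -6 + z$ ($h{\left(z,C \right)} = z - 6 = -6 + z$)
$V{\left(G,X \right)} = X$ ($V{\left(G,X \right)} = 1 X = X$)
$l{\left(b,s \right)} = -2$ ($l{\left(b,s \right)} = -6 + 4 = -2$)
$g{\left(v,L \right)} = \left(-2 + v^{2}\right)^{2}$ ($g{\left(v,L \right)} = \left(v v - 2\right)^{2} = \left(v^{2} - 2\right)^{2} = \left(-2 + v^{2}\right)^{2}$)
$g{\left(0,-3 \right)} l{\left(2,-21 \right)} - 20 = \left(-2 + 0^{2}\right)^{2} \left(-2\right) - 20 = \left(-2 + 0\right)^{2} \left(-2\right) - 20 = \left(-2\right)^{2} \left(-2\right) - 20 = 4 \left(-2\right) - 20 = -8 - 20 = -28$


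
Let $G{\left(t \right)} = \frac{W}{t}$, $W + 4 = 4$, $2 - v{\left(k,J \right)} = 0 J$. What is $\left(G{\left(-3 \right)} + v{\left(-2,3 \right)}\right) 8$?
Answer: $16$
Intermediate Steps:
$v{\left(k,J \right)} = 2$ ($v{\left(k,J \right)} = 2 - 0 J = 2 - 0 = 2 + 0 = 2$)
$W = 0$ ($W = -4 + 4 = 0$)
$G{\left(t \right)} = 0$ ($G{\left(t \right)} = \frac{0}{t} = 0$)
$\left(G{\left(-3 \right)} + v{\left(-2,3 \right)}\right) 8 = \left(0 + 2\right) 8 = 2 \cdot 8 = 16$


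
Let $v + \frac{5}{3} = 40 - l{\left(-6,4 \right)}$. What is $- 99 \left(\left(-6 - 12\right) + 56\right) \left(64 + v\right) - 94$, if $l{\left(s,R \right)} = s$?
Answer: $-407644$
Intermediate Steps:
$v = \frac{133}{3}$ ($v = - \frac{5}{3} + \left(40 - -6\right) = - \frac{5}{3} + \left(40 + 6\right) = - \frac{5}{3} + 46 = \frac{133}{3} \approx 44.333$)
$- 99 \left(\left(-6 - 12\right) + 56\right) \left(64 + v\right) - 94 = - 99 \left(\left(-6 - 12\right) + 56\right) \left(64 + \frac{133}{3}\right) - 94 = - 99 \left(-18 + 56\right) \frac{325}{3} - 94 = - 99 \cdot 38 \cdot \frac{325}{3} - 94 = \left(-99\right) \frac{12350}{3} - 94 = -407550 - 94 = -407644$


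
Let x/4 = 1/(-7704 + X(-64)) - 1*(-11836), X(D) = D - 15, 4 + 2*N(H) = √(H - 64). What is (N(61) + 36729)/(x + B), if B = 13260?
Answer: 15044539/24825312 + 7783*I*√3/943361856 ≈ 0.60602 + 1.429e-5*I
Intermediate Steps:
N(H) = -2 + √(-64 + H)/2 (N(H) = -2 + √(H - 64)/2 = -2 + √(-64 + H)/2)
X(D) = -15 + D
x = 368478348/7783 (x = 4*(1/(-7704 + (-15 - 64)) - 1*(-11836)) = 4*(1/(-7704 - 79) + 11836) = 4*(1/(-7783) + 11836) = 4*(-1/7783 + 11836) = 4*(92119587/7783) = 368478348/7783 ≈ 47344.)
(N(61) + 36729)/(x + B) = ((-2 + √(-64 + 61)/2) + 36729)/(368478348/7783 + 13260) = ((-2 + √(-3)/2) + 36729)/(471680928/7783) = ((-2 + (I*√3)/2) + 36729)*(7783/471680928) = ((-2 + I*√3/2) + 36729)*(7783/471680928) = (36727 + I*√3/2)*(7783/471680928) = 15044539/24825312 + 7783*I*√3/943361856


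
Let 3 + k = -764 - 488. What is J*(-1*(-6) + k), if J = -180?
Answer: 224820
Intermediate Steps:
k = -1255 (k = -3 + (-764 - 488) = -3 - 1252 = -1255)
J*(-1*(-6) + k) = -180*(-1*(-6) - 1255) = -180*(6 - 1255) = -180*(-1249) = 224820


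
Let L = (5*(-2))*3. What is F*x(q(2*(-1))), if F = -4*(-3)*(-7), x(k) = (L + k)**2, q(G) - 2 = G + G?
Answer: -86016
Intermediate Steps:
q(G) = 2 + 2*G (q(G) = 2 + (G + G) = 2 + 2*G)
L = -30 (L = -10*3 = -30)
x(k) = (-30 + k)**2
F = -84 (F = 12*(-7) = -84)
F*x(q(2*(-1))) = -84*(-30 + (2 + 2*(2*(-1))))**2 = -84*(-30 + (2 + 2*(-2)))**2 = -84*(-30 + (2 - 4))**2 = -84*(-30 - 2)**2 = -84*(-32)**2 = -84*1024 = -86016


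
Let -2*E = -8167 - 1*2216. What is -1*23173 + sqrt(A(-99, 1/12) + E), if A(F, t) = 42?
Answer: -23173 + 3*sqrt(2326)/2 ≈ -23101.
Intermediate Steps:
E = 10383/2 (E = -(-8167 - 1*2216)/2 = -(-8167 - 2216)/2 = -1/2*(-10383) = 10383/2 ≈ 5191.5)
-1*23173 + sqrt(A(-99, 1/12) + E) = -1*23173 + sqrt(42 + 10383/2) = -23173 + sqrt(10467/2) = -23173 + 3*sqrt(2326)/2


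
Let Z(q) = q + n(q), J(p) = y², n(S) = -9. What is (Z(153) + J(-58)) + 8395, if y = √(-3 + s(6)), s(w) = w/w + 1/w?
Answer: 51223/6 ≈ 8537.2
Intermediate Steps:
s(w) = 1 + 1/w
y = I*√66/6 (y = √(-3 + (1 + 6)/6) = √(-3 + (⅙)*7) = √(-3 + 7/6) = √(-11/6) = I*√66/6 ≈ 1.354*I)
J(p) = -11/6 (J(p) = (I*√66/6)² = -11/6)
Z(q) = -9 + q (Z(q) = q - 9 = -9 + q)
(Z(153) + J(-58)) + 8395 = ((-9 + 153) - 11/6) + 8395 = (144 - 11/6) + 8395 = 853/6 + 8395 = 51223/6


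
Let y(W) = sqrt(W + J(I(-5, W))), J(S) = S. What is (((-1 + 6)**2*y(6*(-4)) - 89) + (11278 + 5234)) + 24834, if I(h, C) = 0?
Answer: 41257 + 50*I*sqrt(6) ≈ 41257.0 + 122.47*I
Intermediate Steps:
y(W) = sqrt(W) (y(W) = sqrt(W + 0) = sqrt(W))
(((-1 + 6)**2*y(6*(-4)) - 89) + (11278 + 5234)) + 24834 = (((-1 + 6)**2*sqrt(6*(-4)) - 89) + (11278 + 5234)) + 24834 = ((5**2*sqrt(-24) - 89) + 16512) + 24834 = ((25*(2*I*sqrt(6)) - 89) + 16512) + 24834 = ((50*I*sqrt(6) - 89) + 16512) + 24834 = ((-89 + 50*I*sqrt(6)) + 16512) + 24834 = (16423 + 50*I*sqrt(6)) + 24834 = 41257 + 50*I*sqrt(6)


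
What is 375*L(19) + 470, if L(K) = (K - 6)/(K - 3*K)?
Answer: 12985/38 ≈ 341.71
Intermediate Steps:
L(K) = -(-6 + K)/(2*K) (L(K) = (-6 + K)/((-2*K)) = (-6 + K)*(-1/(2*K)) = -(-6 + K)/(2*K))
375*L(19) + 470 = 375*((1/2)*(6 - 1*19)/19) + 470 = 375*((1/2)*(1/19)*(6 - 19)) + 470 = 375*((1/2)*(1/19)*(-13)) + 470 = 375*(-13/38) + 470 = -4875/38 + 470 = 12985/38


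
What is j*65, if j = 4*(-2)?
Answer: -520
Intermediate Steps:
j = -8
j*65 = -8*65 = -520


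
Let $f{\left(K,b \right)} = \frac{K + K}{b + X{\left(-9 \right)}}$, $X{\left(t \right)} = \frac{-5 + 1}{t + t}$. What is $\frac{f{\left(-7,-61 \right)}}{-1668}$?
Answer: $- \frac{21}{152066} \approx -0.0001381$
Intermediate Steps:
$X{\left(t \right)} = - \frac{2}{t}$ ($X{\left(t \right)} = - \frac{4}{2 t} = - 4 \frac{1}{2 t} = - \frac{2}{t}$)
$f{\left(K,b \right)} = \frac{2 K}{\frac{2}{9} + b}$ ($f{\left(K,b \right)} = \frac{K + K}{b - \frac{2}{-9}} = \frac{2 K}{b - - \frac{2}{9}} = \frac{2 K}{b + \frac{2}{9}} = \frac{2 K}{\frac{2}{9} + b}$)
$\frac{f{\left(-7,-61 \right)}}{-1668} = \frac{18 \left(-7\right) \frac{1}{2 + 9 \left(-61\right)}}{-1668} = 18 \left(-7\right) \frac{1}{2 - 549} \left(- \frac{1}{1668}\right) = 18 \left(-7\right) \frac{1}{-547} \left(- \frac{1}{1668}\right) = 18 \left(-7\right) \left(- \frac{1}{547}\right) \left(- \frac{1}{1668}\right) = \frac{126}{547} \left(- \frac{1}{1668}\right) = - \frac{21}{152066}$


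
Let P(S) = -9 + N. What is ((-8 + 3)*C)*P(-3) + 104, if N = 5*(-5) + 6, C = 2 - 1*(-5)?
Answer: 1084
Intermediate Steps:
C = 7 (C = 2 + 5 = 7)
N = -19 (N = -25 + 6 = -19)
P(S) = -28 (P(S) = -9 - 19 = -28)
((-8 + 3)*C)*P(-3) + 104 = ((-8 + 3)*7)*(-28) + 104 = -5*7*(-28) + 104 = -35*(-28) + 104 = 980 + 104 = 1084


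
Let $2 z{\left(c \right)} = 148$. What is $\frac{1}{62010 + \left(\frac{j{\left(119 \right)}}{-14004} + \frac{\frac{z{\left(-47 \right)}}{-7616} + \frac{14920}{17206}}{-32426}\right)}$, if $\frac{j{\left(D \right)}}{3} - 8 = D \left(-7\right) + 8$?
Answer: $\frac{177097755476544}{10981862808318670687} \approx 1.6126 \cdot 10^{-5}$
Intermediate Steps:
$z{\left(c \right)} = 74$ ($z{\left(c \right)} = \frac{1}{2} \cdot 148 = 74$)
$j{\left(D \right)} = 48 - 21 D$ ($j{\left(D \right)} = 24 + 3 \left(D \left(-7\right) + 8\right) = 24 + 3 \left(- 7 D + 8\right) = 24 + 3 \left(8 - 7 D\right) = 24 - \left(-24 + 21 D\right) = 48 - 21 D$)
$\frac{1}{62010 + \left(\frac{j{\left(119 \right)}}{-14004} + \frac{\frac{z{\left(-47 \right)}}{-7616} + \frac{14920}{17206}}{-32426}\right)} = \frac{1}{62010 + \left(\frac{48 - 2499}{-14004} + \frac{\frac{74}{-7616} + \frac{14920}{17206}}{-32426}\right)} = \frac{1}{62010 + \left(\left(48 - 2499\right) \left(- \frac{1}{14004}\right) + \left(74 \left(- \frac{1}{7616}\right) + 14920 \cdot \frac{1}{17206}\right) \left(- \frac{1}{32426}\right)\right)} = \frac{1}{62010 + \left(\left(-2451\right) \left(- \frac{1}{14004}\right) + \left(- \frac{37}{3808} + \frac{7460}{8603}\right) \left(- \frac{1}{32426}\right)\right)} = \frac{1}{62010 + \left(\frac{817}{4668} + \frac{4012767}{4680032} \left(- \frac{1}{32426}\right)\right)} = \frac{1}{62010 + \left(\frac{817}{4668} - \frac{4012767}{151754717632}\right)} = \frac{1}{62010 + \frac{30991218177247}{177097755476544}} = \frac{1}{\frac{10981862808318670687}{177097755476544}} = \frac{177097755476544}{10981862808318670687}$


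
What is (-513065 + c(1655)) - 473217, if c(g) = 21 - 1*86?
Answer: -986347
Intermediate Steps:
c(g) = -65 (c(g) = 21 - 86 = -65)
(-513065 + c(1655)) - 473217 = (-513065 - 65) - 473217 = -513130 - 473217 = -986347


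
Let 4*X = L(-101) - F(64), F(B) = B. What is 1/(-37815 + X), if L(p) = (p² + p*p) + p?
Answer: -4/131023 ≈ -3.0529e-5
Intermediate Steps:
L(p) = p + 2*p² (L(p) = (p² + p²) + p = 2*p² + p = p + 2*p²)
X = 20237/4 (X = (-101*(1 + 2*(-101)) - 1*64)/4 = (-101*(1 - 202) - 64)/4 = (-101*(-201) - 64)/4 = (20301 - 64)/4 = (¼)*20237 = 20237/4 ≈ 5059.3)
1/(-37815 + X) = 1/(-37815 + 20237/4) = 1/(-131023/4) = -4/131023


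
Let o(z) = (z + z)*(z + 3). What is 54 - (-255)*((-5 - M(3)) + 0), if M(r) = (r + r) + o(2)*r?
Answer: -18051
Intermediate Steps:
o(z) = 2*z*(3 + z) (o(z) = (2*z)*(3 + z) = 2*z*(3 + z))
M(r) = 22*r (M(r) = (r + r) + (2*2*(3 + 2))*r = 2*r + (2*2*5)*r = 2*r + 20*r = 22*r)
54 - (-255)*((-5 - M(3)) + 0) = 54 - (-255)*((-5 - 22*3) + 0) = 54 - (-255)*((-5 - 1*66) + 0) = 54 - (-255)*((-5 - 66) + 0) = 54 - (-255)*(-71 + 0) = 54 - (-255)*(-71) = 54 - 85*213 = 54 - 18105 = -18051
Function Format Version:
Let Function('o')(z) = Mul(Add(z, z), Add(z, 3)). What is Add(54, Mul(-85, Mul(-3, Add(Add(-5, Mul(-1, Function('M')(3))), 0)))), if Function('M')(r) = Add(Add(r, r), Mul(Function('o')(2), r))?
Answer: -18051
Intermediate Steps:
Function('o')(z) = Mul(2, z, Add(3, z)) (Function('o')(z) = Mul(Mul(2, z), Add(3, z)) = Mul(2, z, Add(3, z)))
Function('M')(r) = Mul(22, r) (Function('M')(r) = Add(Add(r, r), Mul(Mul(2, 2, Add(3, 2)), r)) = Add(Mul(2, r), Mul(Mul(2, 2, 5), r)) = Add(Mul(2, r), Mul(20, r)) = Mul(22, r))
Add(54, Mul(-85, Mul(-3, Add(Add(-5, Mul(-1, Function('M')(3))), 0)))) = Add(54, Mul(-85, Mul(-3, Add(Add(-5, Mul(-1, Mul(22, 3))), 0)))) = Add(54, Mul(-85, Mul(-3, Add(Add(-5, Mul(-1, 66)), 0)))) = Add(54, Mul(-85, Mul(-3, Add(Add(-5, -66), 0)))) = Add(54, Mul(-85, Mul(-3, Add(-71, 0)))) = Add(54, Mul(-85, Mul(-3, -71))) = Add(54, Mul(-85, 213)) = Add(54, -18105) = -18051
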